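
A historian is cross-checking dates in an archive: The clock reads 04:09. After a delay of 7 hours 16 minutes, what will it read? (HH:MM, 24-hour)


Start time: 04:09
Adding: 7 hours 16 minutes
Minutes: 9 + 16 = 25
Hours: 4 + 7 + 0 = 11
Result: 11:25

11:25


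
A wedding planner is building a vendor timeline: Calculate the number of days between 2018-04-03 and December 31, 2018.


Start: April 03, 2018
End: December 31, 2018
Days left in April: 27
May: 31
June: 30
July: 31
August: 31
... plus remaining months
Sum of remaining months: 245
Total: 27 + 245 = 272

272


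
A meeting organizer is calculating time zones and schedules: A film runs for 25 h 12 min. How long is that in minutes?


Hours: 25
Minutes: 12
Convert hours to minutes: 25 x 60 = 1500
Add remaining minutes: 1500 + 12 = 1512

1512


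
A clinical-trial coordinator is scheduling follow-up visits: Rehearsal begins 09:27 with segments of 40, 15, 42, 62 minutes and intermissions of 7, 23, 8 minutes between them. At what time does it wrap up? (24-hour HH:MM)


Start: 09:27 = 567 min from midnight
  after task 1 (40 min): 10:07
  after break (7 min): 10:14
  after task 2 (15 min): 10:29
  after break (23 min): 10:52
  after task 3 (42 min): 11:34
  after break (8 min): 11:42
  after task 4 (62 min): 12:44
Total elapsed: 197 minutes
End time: 12:44

12:44


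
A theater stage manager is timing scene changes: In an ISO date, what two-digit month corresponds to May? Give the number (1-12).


Calendar month order:
4. April
5. May <--
6. June
May is month number 5

5


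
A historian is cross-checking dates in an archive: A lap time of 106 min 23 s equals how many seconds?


Minutes: 106
Seconds: 23
Convert minutes to seconds: 106 x 60 = 6360
Add remaining seconds: 6360 + 23 = 6383

6383


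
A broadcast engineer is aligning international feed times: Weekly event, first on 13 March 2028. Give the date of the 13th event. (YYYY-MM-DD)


First occurrence: 2028-03-13 (occurrence 1)
Each occurrence is 7 days after the previous.
Occurrence 13 is 12 weeks after the first.
12 weeks = 84 days
2028-03-13 + 84 days = 2028-06-05

2028-06-05


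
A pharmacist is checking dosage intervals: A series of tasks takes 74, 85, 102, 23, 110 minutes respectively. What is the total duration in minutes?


Durations: 74, 85, 102, 23, 110
Running sum: 74
+ 85 = 159
+ 102 = 261
+ 23 = 284
+ 110 = 394
Total duration: 394 minutes
That is 6 hours and 34 minutes

394


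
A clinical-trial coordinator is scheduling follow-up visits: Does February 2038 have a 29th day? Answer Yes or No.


Year: 2038
Divisible by 4? 2038 / 4 = 509.5 -> No
Not divisible by 4, so NOT a leap year

No


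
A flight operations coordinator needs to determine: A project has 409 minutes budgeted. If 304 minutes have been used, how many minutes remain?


Total budget: 409 minutes
Time used: 304 minutes
Remaining: 409 - 304 = 105 minutes
Percent used: 74.3%
Percent remaining: 25.7%

105


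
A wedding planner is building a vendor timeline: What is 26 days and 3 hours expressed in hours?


Days: 26
Extra hours: 3
Hours per day: 24
Days to hours: 26 x 24 = 624
Total: 624 + 3 = 627

627


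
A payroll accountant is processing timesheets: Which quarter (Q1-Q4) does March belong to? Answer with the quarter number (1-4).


Month: March (month 3)
Q1: January-March (months 1-3)
Q2: April-June (months 4-6)
Q3: July-September (months 7-9)
Q4: October-December (months 10-12)
Month 3 falls in Q1

1


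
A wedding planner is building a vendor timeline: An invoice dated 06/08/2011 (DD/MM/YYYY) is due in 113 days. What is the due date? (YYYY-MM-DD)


Start: 2011-08-06
Adding 113 days
Days remaining in August: 25
After August: 88 days still to add
September 2011: 30 days, 58 remaining
October 2011: 31 days, 27 remaining
November 2011 has 30 days, need 27
Result: 2011-11-27

2011-11-27


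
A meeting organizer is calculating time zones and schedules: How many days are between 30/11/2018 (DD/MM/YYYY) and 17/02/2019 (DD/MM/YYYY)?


Start date: 2018-11-30
End date: 2019-02-17
Nov 2018: +1 days
Dec 2018: +31 days
Jan 2019: +31 days
Feb 2019: +16 days
Total: 79 days

79


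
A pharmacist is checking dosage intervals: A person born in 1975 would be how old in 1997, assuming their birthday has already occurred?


Birth year: 1975
Current year: 1997
Age = current year - birth year
Age = 1997 - 1975 = 22

22


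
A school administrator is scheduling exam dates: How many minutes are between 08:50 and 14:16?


Start time: 08:50 = 530 minutes from midnight
End time: 14:16 = 856 minutes from midnight
Difference: 856 - 530 = 326 minutes
That is 5 hours and 26 minutes

326


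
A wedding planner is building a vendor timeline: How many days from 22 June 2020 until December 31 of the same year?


Start: June 22, 2020
End: December 31, 2020
Days left in June: 8
July: 31
August: 31
September: 30
October: 31
... plus remaining months
Sum of remaining months: 184
Total: 8 + 184 = 192

192


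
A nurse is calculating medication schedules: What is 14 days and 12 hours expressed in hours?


Days: 14
Extra hours: 12
Hours per day: 24
Days to hours: 14 x 24 = 336
Total: 336 + 12 = 348

348


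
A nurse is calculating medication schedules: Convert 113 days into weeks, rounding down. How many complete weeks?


Total days: 113
Days per week: 7
Division: 113 / 7 = 16 remainder 1
Complete weeks: 16
Remaining days: 1

16


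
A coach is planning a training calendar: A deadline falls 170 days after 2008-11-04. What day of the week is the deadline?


Start: 2008-11-04 (Tuesday)
Step 1 - find target date: add 170 days
  2008-11-04 + 170 days = 2009-04-23
Step 2 - day of week:
  170 mod 7 = 2
  Tuesday + 2 days -> Thursday
Result: Thursday (2009-04-23)

Thursday


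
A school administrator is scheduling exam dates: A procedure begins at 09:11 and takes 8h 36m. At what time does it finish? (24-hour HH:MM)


Start time: 09:11
Adding: 8 hours 36 minutes
Minutes: 11 + 36 = 47
Hours: 9 + 8 + 0 = 17
Result: 17:47

17:47


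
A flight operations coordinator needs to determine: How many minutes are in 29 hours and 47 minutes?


Hours: 29
Minutes: 47
Convert hours to minutes: 29 x 60 = 1740
Add remaining minutes: 1740 + 47 = 1787

1787


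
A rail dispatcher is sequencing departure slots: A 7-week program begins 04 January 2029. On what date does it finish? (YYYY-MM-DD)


Start: 2029-01-04
Weeks to add: 7
Convert to days: 7 x 7 = 49 days
Add 49 days to 2029-01-04
Result: 2029-02-22

2029-02-22


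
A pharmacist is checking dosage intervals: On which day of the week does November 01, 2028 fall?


Date: 2028-11-01
January 1, 2028 is a Saturday
Day of year: 306
Offset from Jan 1: 305 days
305 mod 7 = 4
Result: Wednesday

Wednesday


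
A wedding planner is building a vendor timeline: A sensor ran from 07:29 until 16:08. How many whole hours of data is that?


Start: 07:29
End: 16:08
Hour difference: 16 - 7 = 9 hours
Minute difference: 8 - 29 = -21 minutes
Total minutes: 519
Complete hours: 519 / 60 = 8 (remainder 39)

8


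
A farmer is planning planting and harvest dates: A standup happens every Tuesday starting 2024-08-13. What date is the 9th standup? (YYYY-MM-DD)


First occurrence: 2024-08-13 (occurrence 1)
Each occurrence is 7 days after the previous.
Occurrence 9 is 8 weeks after the first.
8 weeks = 56 days
2024-08-13 + 56 days = 2024-10-08

2024-10-08


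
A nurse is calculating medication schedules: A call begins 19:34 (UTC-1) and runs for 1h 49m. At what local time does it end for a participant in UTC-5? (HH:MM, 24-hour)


Start: 19:34 in UTC-1
Step 1 - add duration:
  minutes: 34 + 49 = 83 (carry 1h)
  hours: 19 + 1 + 1 = 21
  end in UTC-1: 21:23
Step 2 - convert UTC-1 -> UTC-5:
  offset difference: -5 - (-1) = -4 hours
  21 + (-4) = 17 -> mod 24 = 17
Result: 17:23 in UTC-5

17:23


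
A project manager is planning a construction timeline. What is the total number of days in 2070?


Year: 2070
Check leap year rules:
Divisible by 4? No
2070 is not a leap year
Days: 365

365


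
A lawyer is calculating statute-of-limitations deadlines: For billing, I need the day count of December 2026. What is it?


Month: December
Year: 2026
December is a 31-day month
Total: 31 days

31


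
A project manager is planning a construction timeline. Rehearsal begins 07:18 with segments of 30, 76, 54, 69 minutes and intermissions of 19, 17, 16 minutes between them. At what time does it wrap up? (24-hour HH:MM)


Start: 07:18 = 438 min from midnight
  after task 1 (30 min): 07:48
  after break (19 min): 08:07
  after task 2 (76 min): 09:23
  after break (17 min): 09:40
  after task 3 (54 min): 10:34
  after break (16 min): 10:50
  after task 4 (69 min): 11:59
Total elapsed: 281 minutes
End time: 11:59

11:59


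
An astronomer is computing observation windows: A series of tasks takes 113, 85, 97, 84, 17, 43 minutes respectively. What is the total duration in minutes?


Durations: 113, 85, 97, 84, 17, 43
Running sum: 113
+ 85 = 198
+ 97 = 295
+ 84 = 379
+ 17 = 396
+ 43 = 439
Total duration: 439 minutes
That is 7 hours and 19 minutes

439


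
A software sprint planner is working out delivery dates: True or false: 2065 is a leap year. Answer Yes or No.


Year: 2065
Divisible by 4? 2065 / 4 = 516.25 -> No
Not divisible by 4, so NOT a leap year

No


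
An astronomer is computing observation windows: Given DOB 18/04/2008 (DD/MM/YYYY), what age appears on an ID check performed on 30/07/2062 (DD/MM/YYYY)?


Birth: 2008-04-18
Reference: 2062-07-30
Year difference: 2062 - 2008 = 54
Has birthday (04-18) occurred by 07-30? Yes
Age in full years: 54

54


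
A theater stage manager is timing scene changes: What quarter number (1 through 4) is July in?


Month: July (month 7)
Q1: January-March (months 1-3)
Q2: April-June (months 4-6)
Q3: July-September (months 7-9)
Q4: October-December (months 10-12)
Month 7 falls in Q3

3


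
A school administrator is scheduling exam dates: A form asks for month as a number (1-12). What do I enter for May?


Calendar month order:
4. April
5. May <--
6. June
May is month number 5

5


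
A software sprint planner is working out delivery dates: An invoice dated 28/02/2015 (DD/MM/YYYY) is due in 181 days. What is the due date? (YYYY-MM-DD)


Start: 2015-02-28
Adding 181 days
Days remaining in February: 0
After February: 181 days still to add
March 2015: 31 days, 150 remaining
April 2015: 30 days, 120 remaining
May 2015: 31 days, 89 remaining
June 2015: 30 days, 59 remaining
Result: 2015-08-28

2015-08-28


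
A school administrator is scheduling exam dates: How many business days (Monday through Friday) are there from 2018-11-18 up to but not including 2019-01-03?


Start: 2018-11-18 (Sunday)
End (exclusive): 2019-01-03 (Thursday)
Total calendar days: 46
Full weeks: 46 // 7 = 6 -> 30 weekdays
Remaining 4 days starting on Sunday:
  Sun(-), Mon(w), Tue(w), Wed(w) -> 3 weekdays
Total business days: 30 + 3 = 33

33


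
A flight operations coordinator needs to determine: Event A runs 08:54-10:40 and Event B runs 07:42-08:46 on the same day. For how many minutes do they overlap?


Interval A: [534, 640] minutes from midnight
Interval B: [462, 526] minutes from midnight
Overlap start = max(534, 462) = 534
Overlap end = min(640, 526) = 526
End <= start, so the intervals do not overlap: 0 minutes

0


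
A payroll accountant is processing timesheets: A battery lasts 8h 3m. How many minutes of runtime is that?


Hours: 8
Extra minutes: 3
Minutes per hour: 60
Hours to minutes: 8 x 60 = 480
Total: 480 + 3 = 483

483


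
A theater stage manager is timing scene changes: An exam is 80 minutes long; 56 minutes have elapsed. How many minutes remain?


Total budget: 80 minutes
Time used: 56 minutes
Remaining: 80 - 56 = 24 minutes
Percent used: 70.0%
Percent remaining: 30.0%

24


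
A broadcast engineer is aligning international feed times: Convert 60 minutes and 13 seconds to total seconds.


Minutes: 60
Extra seconds: 13
Seconds per minute: 60
Minutes to seconds: 60 x 60 = 3600
Total: 3600 + 13 = 3613

3613


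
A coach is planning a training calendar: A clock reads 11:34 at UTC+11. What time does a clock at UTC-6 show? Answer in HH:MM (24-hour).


Local time: 11:34 at UTC+11 (offset 11h)
Target zone: UTC-6 (offset -6h)
Difference: -6 - (11) = -17 hours
Calculation: 11 + (-17) = -6
Wraparound: (-6) mod 24 = 18
Result: 18:34

18:34


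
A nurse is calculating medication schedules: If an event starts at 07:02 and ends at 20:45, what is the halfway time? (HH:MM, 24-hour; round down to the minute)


Start time: 07:02 = 422 minutes from midnight
End time: 20:45 = 1245 minutes from midnight
Sum: 422 + 1245 = 1667
Midpoint: 1667 / 2 = 833 minutes
Convert: 833 / 60 = 13 hours, 53 minutes
Result: 13:53

13:53


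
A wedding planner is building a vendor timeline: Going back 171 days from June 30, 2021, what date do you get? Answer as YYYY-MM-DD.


Start: 2021-06-30
Subtracting 171 days
Days already passed in June: 30
After going back through June: 141 more days to subtract
May 2021: 31 days, 110 remaining
April 2021: 30 days, 80 remaining
March 2021: 31 days, 49 remaining
February 2021: 28 days, 21 remaining
Result: 2021-01-10

2021-01-10


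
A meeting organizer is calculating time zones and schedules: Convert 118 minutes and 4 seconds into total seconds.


Minutes: 118
Seconds: 4
Convert minutes to seconds: 118 x 60 = 7080
Add remaining seconds: 7080 + 4 = 7084

7084


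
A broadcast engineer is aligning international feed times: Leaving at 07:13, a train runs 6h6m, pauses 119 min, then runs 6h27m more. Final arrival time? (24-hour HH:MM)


Depart: 07:13
Leg 1: +366 min -> 13:19
Layover: +119 min -> 15:18
Leg 2: +387 min -> 21:45
Total travel: 872 minutes = 14h 32m
Arrival: 21:45

21:45


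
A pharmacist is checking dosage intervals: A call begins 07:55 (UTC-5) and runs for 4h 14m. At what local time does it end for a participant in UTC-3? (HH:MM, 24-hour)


Start: 07:55 in UTC-5
Step 1 - add duration:
  minutes: 55 + 14 = 69 (carry 1h)
  hours: 7 + 4 + 1 = 12
  end in UTC-5: 12:09
Step 2 - convert UTC-5 -> UTC-3:
  offset difference: -3 - (-5) = 2 hours
  12 + (2) = 14 -> mod 24 = 14
Result: 14:09 in UTC-3

14:09


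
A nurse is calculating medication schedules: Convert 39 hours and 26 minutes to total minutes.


Hours: 39
Minutes: 26
Convert hours to minutes: 39 x 60 = 2340
Add remaining minutes: 2340 + 26 = 2366

2366


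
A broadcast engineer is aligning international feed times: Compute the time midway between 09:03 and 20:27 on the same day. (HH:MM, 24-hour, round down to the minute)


Start time: 09:03 = 543 minutes from midnight
End time: 20:27 = 1227 minutes from midnight
Sum: 543 + 1227 = 1770
Midpoint: 1770 / 2 = 885 minutes
Convert: 885 / 60 = 14 hours, 45 minutes
Result: 14:45

14:45


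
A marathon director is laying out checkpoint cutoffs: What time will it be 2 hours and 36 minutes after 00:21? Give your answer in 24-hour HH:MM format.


Start time: 00:21
Adding: 2 hours 36 minutes
Minutes: 21 + 36 = 57
Hours: 0 + 2 + 0 = 2
Result: 02:57

02:57


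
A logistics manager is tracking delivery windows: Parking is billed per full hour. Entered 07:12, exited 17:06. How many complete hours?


Start: 07:12
End: 17:06
Hour difference: 17 - 7 = 10 hours
Minute difference: 6 - 12 = -6 minutes
Total minutes: 594
Complete hours: 594 / 60 = 9 (remainder 54)

9


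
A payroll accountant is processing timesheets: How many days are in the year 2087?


Year: 2087
Check leap year rules:
Divisible by 4? No
2087 is not a leap year
Days: 365

365


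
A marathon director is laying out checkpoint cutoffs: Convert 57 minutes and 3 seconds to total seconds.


Minutes: 57
Extra seconds: 3
Seconds per minute: 60
Minutes to seconds: 57 x 60 = 3420
Total: 3420 + 3 = 3423

3423


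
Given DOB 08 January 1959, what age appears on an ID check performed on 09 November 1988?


Birth: 1959-01-08
Reference: 1988-11-09
Year difference: 1988 - 1959 = 29
Has birthday (01-08) occurred by 11-09? Yes
Age in full years: 29

29


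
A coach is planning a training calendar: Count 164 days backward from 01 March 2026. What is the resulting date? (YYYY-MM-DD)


Start: 2026-03-01
Subtracting 164 days
Days already passed in March: 1
After going back through March: 163 more days to subtract
February 2026: 28 days, 135 remaining
January 2026: 31 days, 104 remaining
December 2025: 31 days, 73 remaining
November 2025: 30 days, 43 remaining
Result: 2025-09-18

2025-09-18


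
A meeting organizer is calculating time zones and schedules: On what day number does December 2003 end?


Month: December
Year: 2003
December is a 31-day month
Total: 31 days

31


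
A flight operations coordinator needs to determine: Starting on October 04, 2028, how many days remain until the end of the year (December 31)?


Start: October 04, 2028
End: December 31, 2028
Days left in October: 27
November: 30
December: 31
Sum of remaining months: 61
Total: 27 + 61 = 88

88


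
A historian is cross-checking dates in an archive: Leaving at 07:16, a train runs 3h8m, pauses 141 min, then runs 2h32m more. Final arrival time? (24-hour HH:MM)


Depart: 07:16
Leg 1: +188 min -> 10:24
Layover: +141 min -> 12:45
Leg 2: +152 min -> 15:17
Total travel: 481 minutes = 8h 1m
Arrival: 15:17

15:17


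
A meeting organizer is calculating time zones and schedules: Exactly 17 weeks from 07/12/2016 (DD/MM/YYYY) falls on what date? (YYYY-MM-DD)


Start: 2016-12-07
Weeks to add: 17
Convert to days: 17 x 7 = 119 days
Add 119 days to 2016-12-07
Result: 2017-04-05

2017-04-05


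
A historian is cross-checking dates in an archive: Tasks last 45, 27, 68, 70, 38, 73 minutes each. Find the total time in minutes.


Durations: 45, 27, 68, 70, 38, 73
Running sum: 45
+ 27 = 72
+ 68 = 140
+ 70 = 210
+ 38 = 248
+ 73 = 321
Total duration: 321 minutes
That is 5 hours and 21 minutes

321


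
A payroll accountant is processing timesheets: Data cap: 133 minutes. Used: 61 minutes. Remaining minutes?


Total budget: 133 minutes
Time used: 61 minutes
Remaining: 133 - 61 = 72 minutes
Percent used: 45.9%
Percent remaining: 54.1%

72


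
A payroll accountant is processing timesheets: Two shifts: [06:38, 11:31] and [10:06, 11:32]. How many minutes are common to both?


Interval A: [398, 691] minutes from midnight
Interval B: [606, 692] minutes from midnight
Overlap start = max(398, 606) = 606
Overlap end = min(691, 692) = 691
Overlap = 691 - 606 = 85 minutes

85


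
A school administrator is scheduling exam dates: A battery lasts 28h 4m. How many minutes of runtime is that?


Hours: 28
Extra minutes: 4
Minutes per hour: 60
Hours to minutes: 28 x 60 = 1680
Total: 1680 + 4 = 1684

1684


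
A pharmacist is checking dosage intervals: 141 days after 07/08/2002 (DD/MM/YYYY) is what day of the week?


Start: 2002-08-07 (Wednesday)
Step 1 - find target date: add 141 days
  2002-08-07 + 141 days = 2002-12-26
Step 2 - day of week:
  141 mod 7 = 1
  Wednesday + 1 days -> Thursday
Result: Thursday (2002-12-26)

Thursday


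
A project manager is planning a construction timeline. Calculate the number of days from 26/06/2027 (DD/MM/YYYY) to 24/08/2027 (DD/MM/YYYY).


Start date: 2027-06-26
End date: 2027-08-24
Jun 2027: +5 days
Jul 2027: +31 days
Aug 2027: +23 days
Total: 59 days

59


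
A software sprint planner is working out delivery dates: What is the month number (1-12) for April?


Calendar month order:
3. March
4. April <--
5. May
April is month number 4

4


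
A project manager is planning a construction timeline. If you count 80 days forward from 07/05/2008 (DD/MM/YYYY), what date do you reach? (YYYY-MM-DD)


Start: 2008-05-07
Adding 80 days
Days remaining in May: 24
After May: 56 days still to add
June 2008: 30 days, 26 remaining
July 2008 has 31 days, need 26
Result: 2008-07-26

2008-07-26


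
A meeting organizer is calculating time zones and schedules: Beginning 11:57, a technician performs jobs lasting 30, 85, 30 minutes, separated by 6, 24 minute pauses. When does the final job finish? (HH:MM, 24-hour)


Start: 11:57 = 717 min from midnight
  after task 1 (30 min): 12:27
  after break (6 min): 12:33
  after task 2 (85 min): 13:58
  after break (24 min): 14:22
  after task 3 (30 min): 14:52
Total elapsed: 175 minutes
End time: 14:52

14:52


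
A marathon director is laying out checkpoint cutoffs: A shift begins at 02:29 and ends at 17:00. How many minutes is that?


Start time: 02:29 = 149 minutes from midnight
End time: 17:00 = 1020 minutes from midnight
Difference: 1020 - 149 = 871 minutes
That is 14 hours and 31 minutes

871


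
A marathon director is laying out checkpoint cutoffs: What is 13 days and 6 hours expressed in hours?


Days: 13
Extra hours: 6
Hours per day: 24
Days to hours: 13 x 24 = 312
Total: 312 + 6 = 318

318


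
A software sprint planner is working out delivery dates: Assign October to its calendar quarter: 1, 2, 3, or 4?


Month: October (month 10)
Q1: January-March (months 1-3)
Q2: April-June (months 4-6)
Q3: July-September (months 7-9)
Q4: October-December (months 10-12)
Month 10 falls in Q4

4


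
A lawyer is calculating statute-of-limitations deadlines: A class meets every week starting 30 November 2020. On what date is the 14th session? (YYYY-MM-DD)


First occurrence: 2020-11-30 (occurrence 1)
Each occurrence is 7 days after the previous.
Occurrence 14 is 13 weeks after the first.
13 weeks = 91 days
2020-11-30 + 91 days = 2021-03-01

2021-03-01


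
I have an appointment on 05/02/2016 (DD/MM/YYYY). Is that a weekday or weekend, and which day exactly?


Date: 2016-02-05
January 1, 2016 is a Friday
Day of year: 36
Offset from Jan 1: 35 days
35 mod 7 = 0
Result: Friday

Friday


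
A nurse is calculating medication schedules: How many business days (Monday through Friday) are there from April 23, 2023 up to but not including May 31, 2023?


Start: 2023-04-23 (Sunday)
End (exclusive): 2023-05-31 (Wednesday)
Total calendar days: 38
Full weeks: 38 // 7 = 5 -> 25 weekdays
Remaining 3 days starting on Sunday:
  Sun(-), Mon(w), Tue(w) -> 2 weekdays
Total business days: 25 + 2 = 27

27


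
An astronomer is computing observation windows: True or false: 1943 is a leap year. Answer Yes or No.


Year: 1943
Divisible by 4? 1943 / 4 = 485.75 -> No
Not divisible by 4, so NOT a leap year

No


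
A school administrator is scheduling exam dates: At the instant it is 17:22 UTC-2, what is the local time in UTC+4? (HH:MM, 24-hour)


Local time: 17:22 at UTC-2 (offset -2h)
Target zone: UTC+4 (offset 4h)
Difference: 4 - (-2) = 6 hours
Calculation: 17 + (6) = 23
Result: 23:22

23:22


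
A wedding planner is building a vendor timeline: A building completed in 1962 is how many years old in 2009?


Birth year: 1962
Current year: 2009
Age = current year - birth year
Age = 2009 - 1962 = 47

47


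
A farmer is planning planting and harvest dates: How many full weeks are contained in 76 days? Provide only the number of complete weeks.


Total days: 76
Days per week: 7
Division: 76 / 7 = 10 remainder 6
Complete weeks: 10
Remaining days: 6

10


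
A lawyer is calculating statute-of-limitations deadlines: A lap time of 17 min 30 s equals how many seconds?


Minutes: 17
Seconds: 30
Convert minutes to seconds: 17 x 60 = 1020
Add remaining seconds: 1020 + 30 = 1050

1050


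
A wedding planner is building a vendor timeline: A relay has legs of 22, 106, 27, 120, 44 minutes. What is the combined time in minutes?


Durations: 22, 106, 27, 120, 44
Running sum: 22
+ 106 = 128
+ 27 = 155
+ 120 = 275
+ 44 = 319
Total duration: 319 minutes
That is 5 hours and 19 minutes

319


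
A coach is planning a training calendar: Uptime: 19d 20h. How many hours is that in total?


Days: 19
Extra hours: 20
Hours per day: 24
Days to hours: 19 x 24 = 456
Total: 456 + 20 = 476

476


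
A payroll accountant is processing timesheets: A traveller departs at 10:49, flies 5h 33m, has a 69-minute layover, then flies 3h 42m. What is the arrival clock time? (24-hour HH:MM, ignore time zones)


Depart: 10:49
Leg 1: +333 min -> 16:22
Layover: +69 min -> 17:31
Leg 2: +222 min -> 21:13
Total travel: 624 minutes = 10h 24m
Arrival: 21:13

21:13


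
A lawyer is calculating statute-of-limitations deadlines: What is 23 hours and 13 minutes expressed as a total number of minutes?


Hours: 23
Minutes: 13
Convert hours to minutes: 23 x 60 = 1380
Add remaining minutes: 1380 + 13 = 1393

1393


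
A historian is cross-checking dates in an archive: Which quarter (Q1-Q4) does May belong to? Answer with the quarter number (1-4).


Month: May (month 5)
Q1: January-March (months 1-3)
Q2: April-June (months 4-6)
Q3: July-September (months 7-9)
Q4: October-December (months 10-12)
Month 5 falls in Q2

2


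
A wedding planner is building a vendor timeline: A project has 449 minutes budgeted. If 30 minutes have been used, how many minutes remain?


Total budget: 449 minutes
Time used: 30 minutes
Remaining: 449 - 30 = 419 minutes
Percent used: 6.7%
Percent remaining: 93.3%

419


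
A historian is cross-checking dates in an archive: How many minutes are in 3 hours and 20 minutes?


Hours: 3
Extra minutes: 20
Minutes per hour: 60
Hours to minutes: 3 x 60 = 180
Total: 180 + 20 = 200

200


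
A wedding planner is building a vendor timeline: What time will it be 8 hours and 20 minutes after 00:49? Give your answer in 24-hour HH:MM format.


Start time: 00:49
Adding: 8 hours 20 minutes
Minutes: 49 + 20 = 69
Minute overflow: 69 >= 60, so carry 1 hour, minutes = 9
Hours: 0 + 8 + 1 = 9
Result: 09:09

09:09


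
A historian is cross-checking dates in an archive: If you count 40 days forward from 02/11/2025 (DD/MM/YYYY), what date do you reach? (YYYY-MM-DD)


Start: 2025-11-02
Adding 40 days
Days remaining in November: 28
After November: 12 days still to add
December 2025 has 31 days, need 12
Result: 2025-12-12

2025-12-12


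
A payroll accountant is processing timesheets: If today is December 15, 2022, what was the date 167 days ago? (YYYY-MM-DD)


Start: 2022-12-15
Subtracting 167 days
Days already passed in December: 15
After going back through December: 152 more days to subtract
November 2022: 30 days, 122 remaining
October 2022: 31 days, 91 remaining
September 2022: 30 days, 61 remaining
August 2022: 31 days, 30 remaining
Result: 2022-07-01

2022-07-01


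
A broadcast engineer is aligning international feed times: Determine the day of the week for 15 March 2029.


Date: 2029-03-15
January 1, 2029 is a Monday
Day of year: 74
Offset from Jan 1: 73 days
73 mod 7 = 3
Result: Thursday

Thursday


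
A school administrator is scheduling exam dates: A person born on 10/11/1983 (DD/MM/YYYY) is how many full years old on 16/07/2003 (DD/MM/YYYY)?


Birth: 1983-11-10
Reference: 2003-07-16
Year difference: 2003 - 1983 = 20
Has birthday (11-10) occurred by 07-16? No
Birthday not yet reached this year -> subtract 1
Age in full years: 19

19


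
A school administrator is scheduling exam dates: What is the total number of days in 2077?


Year: 2077
Check leap year rules:
Divisible by 4? No
2077 is not a leap year
Days: 365

365


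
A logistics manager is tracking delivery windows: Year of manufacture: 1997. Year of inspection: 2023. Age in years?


Birth year: 1997
Current year: 2023
Age = current year - birth year
Age = 2023 - 1997 = 26

26


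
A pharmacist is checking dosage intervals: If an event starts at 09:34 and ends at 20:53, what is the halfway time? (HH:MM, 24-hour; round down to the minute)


Start time: 09:34 = 574 minutes from midnight
End time: 20:53 = 1253 minutes from midnight
Sum: 574 + 1253 = 1827
Midpoint: 1827 / 2 = 913 minutes
Convert: 913 / 60 = 15 hours, 13 minutes
Result: 15:13

15:13


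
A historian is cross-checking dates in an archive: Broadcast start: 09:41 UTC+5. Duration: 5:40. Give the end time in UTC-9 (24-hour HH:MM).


Start: 09:41 in UTC+5
Step 1 - add duration:
  minutes: 41 + 40 = 81 (carry 1h)
  hours: 9 + 5 + 1 = 15
  end in UTC+5: 15:21
Step 2 - convert UTC+5 -> UTC-9:
  offset difference: -9 - (5) = -14 hours
  15 + (-14) = 1 -> mod 24 = 1
Result: 01:21 in UTC-9

01:21


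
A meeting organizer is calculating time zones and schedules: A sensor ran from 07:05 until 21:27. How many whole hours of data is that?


Start: 07:05
End: 21:27
Hour difference: 21 - 7 = 14 hours
Minute difference: 27 - 5 = 22 minutes
Total minutes: 862
Complete hours: 862 / 60 = 14 (remainder 22)

14


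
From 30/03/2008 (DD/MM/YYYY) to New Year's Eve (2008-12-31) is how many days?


Start: March 30, 2008
End: December 31, 2008
Days left in March: 1
April: 30
May: 31
June: 30
July: 31
... plus remaining months
Sum of remaining months: 275
Total: 1 + 275 = 276

276


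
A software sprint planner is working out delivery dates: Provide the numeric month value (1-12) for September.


Calendar month order:
8. August
9. September <--
10. October
September is month number 9

9


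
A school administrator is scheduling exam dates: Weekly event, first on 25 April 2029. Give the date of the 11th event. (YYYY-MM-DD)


First occurrence: 2029-04-25 (occurrence 1)
Each occurrence is 7 days after the previous.
Occurrence 11 is 10 weeks after the first.
10 weeks = 70 days
2029-04-25 + 70 days = 2029-07-04

2029-07-04


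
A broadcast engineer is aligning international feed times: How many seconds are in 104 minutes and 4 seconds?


Minutes: 104
Extra seconds: 4
Seconds per minute: 60
Minutes to seconds: 104 x 60 = 6240
Total: 6240 + 4 = 6244

6244


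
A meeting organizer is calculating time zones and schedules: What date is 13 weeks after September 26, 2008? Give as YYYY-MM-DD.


Start: 2008-09-26
Weeks to add: 13
Convert to days: 13 x 7 = 91 days
Add 91 days to 2008-09-26
Result: 2008-12-26

2008-12-26


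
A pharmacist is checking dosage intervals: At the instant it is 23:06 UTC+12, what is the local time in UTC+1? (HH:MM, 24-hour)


Local time: 23:06 at UTC+12 (offset 12h)
Target zone: UTC+1 (offset 1h)
Difference: 1 - (12) = -11 hours
Calculation: 23 + (-11) = 12
Result: 12:06

12:06


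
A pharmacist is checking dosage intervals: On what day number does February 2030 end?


Month: February
Year: 2030
2030 is not a leap year
February has 28 days
Total: 28 days

28


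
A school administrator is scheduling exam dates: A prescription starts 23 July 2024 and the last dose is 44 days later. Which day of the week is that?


Start: 2024-07-23 (Tuesday)
Step 1 - find target date: add 44 days
  2024-07-23 + 44 days = 2024-09-05
Step 2 - day of week:
  44 mod 7 = 2
  Tuesday + 2 days -> Thursday
Result: Thursday (2024-09-05)

Thursday


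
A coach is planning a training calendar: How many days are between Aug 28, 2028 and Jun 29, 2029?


Start date: 2028-08-28
End date: 2029-06-29
Aug 2028: +4 days
Sep 2028: +30 days
Oct 2028: +31 days
... (8 more months)
Total: 305 days

305


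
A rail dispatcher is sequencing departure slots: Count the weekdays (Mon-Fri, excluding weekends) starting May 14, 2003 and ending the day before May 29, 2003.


Start: 2003-05-14 (Wednesday)
End (exclusive): 2003-05-29 (Thursday)
Total calendar days: 15
Full weeks: 15 // 7 = 2 -> 10 weekdays
Remaining 1 days starting on Wednesday:
  Wed(w) -> 1 weekdays
Total business days: 10 + 1 = 11

11


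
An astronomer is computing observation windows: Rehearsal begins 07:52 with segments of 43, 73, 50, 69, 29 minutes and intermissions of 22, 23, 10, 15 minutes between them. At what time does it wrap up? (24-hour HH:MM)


Start: 07:52 = 472 min from midnight
  after task 1 (43 min): 08:35
  after break (22 min): 08:57
  after task 2 (73 min): 10:10
  after break (23 min): 10:33
  after task 3 (50 min): 11:23
  after break (10 min): 11:33
  after task 4 (69 min): 12:42
  after break (15 min): 12:57
  after task 5 (29 min): 13:26
Total elapsed: 334 minutes
End time: 13:26

13:26


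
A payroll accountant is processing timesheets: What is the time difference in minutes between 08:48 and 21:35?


Start time: 08:48 = 528 minutes from midnight
End time: 21:35 = 1295 minutes from midnight
Difference: 1295 - 528 = 767 minutes
That is 12 hours and 47 minutes

767


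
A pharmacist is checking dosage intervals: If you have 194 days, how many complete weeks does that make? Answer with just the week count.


Total days: 194
Days per week: 7
Division: 194 / 7 = 27 remainder 5
Complete weeks: 27
Remaining days: 5

27


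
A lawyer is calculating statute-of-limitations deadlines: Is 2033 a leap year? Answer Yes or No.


Year: 2033
Divisible by 4? 2033 / 4 = 508.25 -> No
Not divisible by 4, so NOT a leap year

No


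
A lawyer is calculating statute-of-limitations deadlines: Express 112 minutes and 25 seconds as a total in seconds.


Minutes: 112
Seconds: 25
Convert minutes to seconds: 112 x 60 = 6720
Add remaining seconds: 6720 + 25 = 6745

6745


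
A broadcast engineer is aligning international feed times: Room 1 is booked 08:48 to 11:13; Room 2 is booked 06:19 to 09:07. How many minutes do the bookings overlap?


Interval A: [528, 673] minutes from midnight
Interval B: [379, 547] minutes from midnight
Overlap start = max(528, 379) = 528
Overlap end = min(673, 547) = 547
Overlap = 547 - 528 = 19 minutes

19


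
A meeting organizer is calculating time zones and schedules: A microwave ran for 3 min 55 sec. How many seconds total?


Minutes: 3
Extra seconds: 55
Seconds per minute: 60
Minutes to seconds: 3 x 60 = 180
Total: 180 + 55 = 235

235


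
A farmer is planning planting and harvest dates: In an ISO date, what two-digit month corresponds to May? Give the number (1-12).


Calendar month order:
4. April
5. May <--
6. June
May is month number 5

5


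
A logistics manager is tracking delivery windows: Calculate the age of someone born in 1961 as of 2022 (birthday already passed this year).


Birth year: 1961
Current year: 2022
Age = current year - birth year
Age = 2022 - 1961 = 61

61


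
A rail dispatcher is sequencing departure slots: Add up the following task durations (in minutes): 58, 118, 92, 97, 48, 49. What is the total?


Durations: 58, 118, 92, 97, 48, 49
Running sum: 58
+ 118 = 176
+ 92 = 268
+ 97 = 365
+ 48 = 413
+ 49 = 462
Total duration: 462 minutes
That is 7 hours and 42 minutes

462


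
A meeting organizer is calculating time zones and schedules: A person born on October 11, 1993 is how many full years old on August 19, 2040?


Birth: 1993-10-11
Reference: 2040-08-19
Year difference: 2040 - 1993 = 47
Has birthday (10-11) occurred by 08-19? No
Birthday not yet reached this year -> subtract 1
Age in full years: 46

46


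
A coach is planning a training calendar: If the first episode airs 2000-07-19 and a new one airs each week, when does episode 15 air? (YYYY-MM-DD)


First occurrence: 2000-07-19 (occurrence 1)
Each occurrence is 7 days after the previous.
Occurrence 15 is 14 weeks after the first.
14 weeks = 98 days
2000-07-19 + 98 days = 2000-10-25

2000-10-25


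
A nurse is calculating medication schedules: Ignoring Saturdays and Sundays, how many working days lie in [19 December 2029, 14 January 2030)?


Start: 2029-12-19 (Wednesday)
End (exclusive): 2030-01-14 (Monday)
Total calendar days: 26
Full weeks: 26 // 7 = 3 -> 15 weekdays
Remaining 5 days starting on Wednesday:
  Wed(w), Thu(w), Fri(w), Sat(-), Sun(-) -> 3 weekdays
Total business days: 15 + 3 = 18

18


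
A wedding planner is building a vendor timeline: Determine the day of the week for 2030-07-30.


Date: 2030-07-30
January 1, 2030 is a Tuesday
Day of year: 211
Offset from Jan 1: 210 days
210 mod 7 = 0
Result: Tuesday

Tuesday


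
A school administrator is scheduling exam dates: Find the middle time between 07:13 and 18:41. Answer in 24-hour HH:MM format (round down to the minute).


Start time: 07:13 = 433 minutes from midnight
End time: 18:41 = 1121 minutes from midnight
Sum: 433 + 1121 = 1554
Midpoint: 1554 / 2 = 777 minutes
Convert: 777 / 60 = 12 hours, 57 minutes
Result: 12:57

12:57


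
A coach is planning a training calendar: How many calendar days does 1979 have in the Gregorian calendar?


Year: 1979
Check leap year rules:
Divisible by 4? No
1979 is not a leap year
Days: 365

365


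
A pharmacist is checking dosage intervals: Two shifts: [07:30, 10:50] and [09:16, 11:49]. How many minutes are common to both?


Interval A: [450, 650] minutes from midnight
Interval B: [556, 709] minutes from midnight
Overlap start = max(450, 556) = 556
Overlap end = min(650, 709) = 650
Overlap = 650 - 556 = 94 minutes

94


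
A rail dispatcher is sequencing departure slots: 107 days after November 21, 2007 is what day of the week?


Start: 2007-11-21 (Wednesday)
Step 1 - find target date: add 107 days
  2007-11-21 + 107 days = 2008-03-07
Step 2 - day of week:
  107 mod 7 = 2
  Wednesday + 2 days -> Friday
Result: Friday (2008-03-07)

Friday


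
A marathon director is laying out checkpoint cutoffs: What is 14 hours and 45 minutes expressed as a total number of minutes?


Hours: 14
Minutes: 45
Convert hours to minutes: 14 x 60 = 840
Add remaining minutes: 840 + 45 = 885

885


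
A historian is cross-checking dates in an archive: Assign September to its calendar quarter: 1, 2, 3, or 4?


Month: September (month 9)
Q1: January-March (months 1-3)
Q2: April-June (months 4-6)
Q3: July-September (months 7-9)
Q4: October-December (months 10-12)
Month 9 falls in Q3

3


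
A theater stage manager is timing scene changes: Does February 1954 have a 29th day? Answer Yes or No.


Year: 1954
Divisible by 4? 1954 / 4 = 488.5 -> No
Not divisible by 4, so NOT a leap year

No


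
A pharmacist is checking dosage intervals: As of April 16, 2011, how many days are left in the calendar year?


Start: April 16, 2011
End: December 31, 2011
Days left in April: 14
May: 31
June: 30
July: 31
August: 31
... plus remaining months
Sum of remaining months: 245
Total: 14 + 245 = 259

259


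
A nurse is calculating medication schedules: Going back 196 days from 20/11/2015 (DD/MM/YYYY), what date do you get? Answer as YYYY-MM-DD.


Start: 2015-11-20
Subtracting 196 days
Days already passed in November: 20
After going back through November: 176 more days to subtract
October 2015: 31 days, 145 remaining
September 2015: 30 days, 115 remaining
August 2015: 31 days, 84 remaining
July 2015: 31 days, 53 remaining
Result: 2015-05-08

2015-05-08


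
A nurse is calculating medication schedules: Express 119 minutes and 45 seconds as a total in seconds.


Minutes: 119
Seconds: 45
Convert minutes to seconds: 119 x 60 = 7140
Add remaining seconds: 7140 + 45 = 7185

7185


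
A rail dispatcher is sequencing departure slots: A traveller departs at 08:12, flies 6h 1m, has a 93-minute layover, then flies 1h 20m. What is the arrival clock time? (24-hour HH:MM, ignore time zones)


Depart: 08:12
Leg 1: +361 min -> 14:13
Layover: +93 min -> 15:46
Leg 2: +80 min -> 17:06
Total travel: 534 minutes = 8h 54m
Arrival: 17:06

17:06


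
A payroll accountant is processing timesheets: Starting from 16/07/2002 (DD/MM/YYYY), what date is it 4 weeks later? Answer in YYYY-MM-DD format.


Start: 2002-07-16
Weeks to add: 4
Convert to days: 4 x 7 = 28 days
Add 28 days to 2002-07-16
Result: 2002-08-13

2002-08-13


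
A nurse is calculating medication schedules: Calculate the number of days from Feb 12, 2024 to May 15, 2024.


Start date: 2024-02-12
End date: 2024-05-15
Feb 2024: +18 days
Mar 2024: +31 days
Apr 2024: +30 days
May 2024: +14 days
Total: 93 days

93


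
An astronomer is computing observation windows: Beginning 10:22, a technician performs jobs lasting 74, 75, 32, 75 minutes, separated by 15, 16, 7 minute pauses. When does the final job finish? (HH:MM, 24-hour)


Start: 10:22 = 622 min from midnight
  after task 1 (74 min): 11:36
  after break (15 min): 11:51
  after task 2 (75 min): 13:06
  after break (16 min): 13:22
  after task 3 (32 min): 13:54
  after break (7 min): 14:01
  after task 4 (75 min): 15:16
Total elapsed: 294 minutes
End time: 15:16

15:16
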